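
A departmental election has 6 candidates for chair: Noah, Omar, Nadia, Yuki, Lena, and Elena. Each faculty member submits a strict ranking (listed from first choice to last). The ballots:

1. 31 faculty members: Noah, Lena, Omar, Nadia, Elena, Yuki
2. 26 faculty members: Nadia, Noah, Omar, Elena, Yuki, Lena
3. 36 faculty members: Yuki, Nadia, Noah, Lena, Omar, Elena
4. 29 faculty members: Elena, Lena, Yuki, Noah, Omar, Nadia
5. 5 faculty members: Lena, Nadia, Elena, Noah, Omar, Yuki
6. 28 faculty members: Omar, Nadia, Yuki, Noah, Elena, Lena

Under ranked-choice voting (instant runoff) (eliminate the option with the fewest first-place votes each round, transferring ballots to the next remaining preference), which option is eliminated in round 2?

Omar

Round 1: Noah 31, Omar 28, Nadia 26, Yuki 36, Lena 5, Elena 29. Eliminate Lena.
Round 2: Noah 31, Omar 28, Nadia 31, Yuki 36, Elena 29. Eliminate Omar.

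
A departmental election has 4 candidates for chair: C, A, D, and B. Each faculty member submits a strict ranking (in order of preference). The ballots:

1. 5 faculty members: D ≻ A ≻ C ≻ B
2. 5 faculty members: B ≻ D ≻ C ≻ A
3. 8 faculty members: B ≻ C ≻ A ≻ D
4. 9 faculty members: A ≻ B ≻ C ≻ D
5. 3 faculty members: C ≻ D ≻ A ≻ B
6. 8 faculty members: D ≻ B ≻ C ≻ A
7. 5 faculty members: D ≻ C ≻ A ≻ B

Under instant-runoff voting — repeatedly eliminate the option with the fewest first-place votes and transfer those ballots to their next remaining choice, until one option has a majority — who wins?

B

Round 1: C 3, A 9, D 18, B 13. Eliminate C.
Round 2: A 9, D 21, B 13. Eliminate A.
Round 3: D 21, B 22. B has a majority.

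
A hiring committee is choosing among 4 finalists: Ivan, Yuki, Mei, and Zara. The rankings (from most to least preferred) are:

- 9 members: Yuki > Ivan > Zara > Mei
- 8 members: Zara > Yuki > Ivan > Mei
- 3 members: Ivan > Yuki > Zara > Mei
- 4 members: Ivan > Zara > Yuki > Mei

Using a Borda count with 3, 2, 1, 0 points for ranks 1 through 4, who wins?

Yuki

Ivan: 9·2 + 8·1 + 3·3 + 4·3 = 47
Yuki: 9·3 + 8·2 + 3·2 + 4·1 = 53
Mei: 9·0 + 8·0 + 3·0 + 4·0 = 0
Zara: 9·1 + 8·3 + 3·1 + 4·2 = 44
Yuki has the highest Borda score (53).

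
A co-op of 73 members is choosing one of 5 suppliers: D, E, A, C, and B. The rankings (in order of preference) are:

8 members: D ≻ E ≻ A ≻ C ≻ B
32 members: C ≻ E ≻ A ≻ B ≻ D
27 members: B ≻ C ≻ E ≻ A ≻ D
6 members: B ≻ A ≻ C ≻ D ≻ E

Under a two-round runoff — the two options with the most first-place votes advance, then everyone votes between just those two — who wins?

Round 1 first-place votes: D 8, E 0, A 0, C 32, B 33.
B and C advance.
Runoff: B is preferred to C by 33 voters; C by 40.
C wins the runoff.

C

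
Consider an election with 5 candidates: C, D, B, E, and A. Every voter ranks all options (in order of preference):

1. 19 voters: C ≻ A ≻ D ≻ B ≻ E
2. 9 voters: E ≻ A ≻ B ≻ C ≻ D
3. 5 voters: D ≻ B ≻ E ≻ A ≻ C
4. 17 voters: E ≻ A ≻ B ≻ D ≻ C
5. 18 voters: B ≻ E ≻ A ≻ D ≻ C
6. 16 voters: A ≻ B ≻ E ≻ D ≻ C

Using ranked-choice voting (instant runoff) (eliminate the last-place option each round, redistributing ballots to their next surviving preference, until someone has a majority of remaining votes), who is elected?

Round 1: C 19, D 5, B 18, E 26, A 16. Eliminate D.
Round 2: C 19, B 23, E 26, A 16. Eliminate A.
Round 3: C 19, B 39, E 26. Eliminate C.
Round 4: B 58, E 26. B has a majority.

B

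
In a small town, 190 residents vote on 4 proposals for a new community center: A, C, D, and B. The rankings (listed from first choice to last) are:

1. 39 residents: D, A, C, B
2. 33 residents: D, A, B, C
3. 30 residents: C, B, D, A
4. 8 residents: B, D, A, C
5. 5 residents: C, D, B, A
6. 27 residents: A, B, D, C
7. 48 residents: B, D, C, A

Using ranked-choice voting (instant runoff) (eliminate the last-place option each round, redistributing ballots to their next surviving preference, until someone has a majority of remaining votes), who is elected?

B

Round 1: A 27, C 35, D 72, B 56. Eliminate A.
Round 2: C 35, D 72, B 83. Eliminate C.
Round 3: D 77, B 113. B has a majority.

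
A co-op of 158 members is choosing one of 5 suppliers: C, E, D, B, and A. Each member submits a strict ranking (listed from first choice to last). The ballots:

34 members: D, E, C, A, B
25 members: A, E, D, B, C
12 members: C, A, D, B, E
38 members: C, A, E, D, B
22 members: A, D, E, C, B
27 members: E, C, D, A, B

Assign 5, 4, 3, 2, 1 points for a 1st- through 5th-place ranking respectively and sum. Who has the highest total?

C: 34·3 + 25·1 + 12·5 + 38·5 + 22·2 + 27·4 = 529
E: 34·4 + 25·4 + 12·1 + 38·3 + 22·3 + 27·5 = 563
D: 34·5 + 25·3 + 12·3 + 38·2 + 22·4 + 27·3 = 526
B: 34·1 + 25·2 + 12·2 + 38·1 + 22·1 + 27·1 = 195
A: 34·2 + 25·5 + 12·4 + 38·4 + 22·5 + 27·2 = 557
E has the highest Borda score (563).

E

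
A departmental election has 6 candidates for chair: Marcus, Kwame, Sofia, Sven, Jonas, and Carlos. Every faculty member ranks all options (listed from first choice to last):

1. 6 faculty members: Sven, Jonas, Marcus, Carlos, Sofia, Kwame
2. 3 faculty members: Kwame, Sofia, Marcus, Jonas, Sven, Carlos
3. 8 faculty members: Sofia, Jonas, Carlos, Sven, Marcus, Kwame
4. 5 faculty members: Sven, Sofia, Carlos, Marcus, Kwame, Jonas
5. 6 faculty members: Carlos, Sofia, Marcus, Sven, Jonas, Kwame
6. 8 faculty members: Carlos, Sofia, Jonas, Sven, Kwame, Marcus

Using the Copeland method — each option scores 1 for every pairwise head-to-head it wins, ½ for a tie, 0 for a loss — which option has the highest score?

Marcus: beats Kwame; loses to Sofia, Sven, Jonas, and Carlos → score 1.
Kwame: loses to Marcus, Sofia, Sven, Jonas, and Carlos → score 0.
Sofia: beats Marcus, Kwame, Sven, and Jonas; loses to Carlos → score 4.
Sven: beats Marcus and Kwame; loses to Sofia, Jonas, and Carlos → score 2.
Jonas: beats Marcus, Kwame, and Sven; loses to Sofia and Carlos → score 3.
Carlos: beats Marcus, Kwame, Sofia, Sven, and Jonas → score 5.
Carlos has the best pairwise record.

Carlos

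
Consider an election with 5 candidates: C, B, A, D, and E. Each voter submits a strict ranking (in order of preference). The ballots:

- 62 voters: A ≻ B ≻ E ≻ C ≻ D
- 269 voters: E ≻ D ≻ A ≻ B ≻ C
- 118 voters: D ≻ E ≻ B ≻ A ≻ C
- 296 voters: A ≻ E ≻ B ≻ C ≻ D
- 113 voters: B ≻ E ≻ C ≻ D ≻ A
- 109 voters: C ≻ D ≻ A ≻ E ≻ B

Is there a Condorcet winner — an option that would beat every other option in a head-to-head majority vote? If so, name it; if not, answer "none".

E

E vs C: 858–109 for E.
E vs B: 792–175 for E.
E vs A: 500–467 for E.
E vs D: 740–227 for E.
E beats every other option head-to-head.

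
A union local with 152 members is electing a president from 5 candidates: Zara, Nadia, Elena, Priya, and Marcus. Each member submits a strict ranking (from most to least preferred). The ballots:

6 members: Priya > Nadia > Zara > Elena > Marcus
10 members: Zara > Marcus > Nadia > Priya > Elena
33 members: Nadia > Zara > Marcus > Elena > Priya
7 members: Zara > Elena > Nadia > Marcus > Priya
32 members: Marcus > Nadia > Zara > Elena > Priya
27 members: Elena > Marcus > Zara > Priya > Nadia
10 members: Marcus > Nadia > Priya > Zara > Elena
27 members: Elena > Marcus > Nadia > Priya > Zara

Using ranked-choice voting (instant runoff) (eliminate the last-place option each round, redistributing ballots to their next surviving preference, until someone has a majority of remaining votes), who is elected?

Round 1: Zara 17, Nadia 33, Elena 54, Priya 6, Marcus 42. Eliminate Priya.
Round 2: Zara 17, Nadia 39, Elena 54, Marcus 42. Eliminate Zara.
Round 3: Nadia 39, Elena 61, Marcus 52. Eliminate Nadia.
Round 4: Elena 67, Marcus 85. Marcus has a majority.

Marcus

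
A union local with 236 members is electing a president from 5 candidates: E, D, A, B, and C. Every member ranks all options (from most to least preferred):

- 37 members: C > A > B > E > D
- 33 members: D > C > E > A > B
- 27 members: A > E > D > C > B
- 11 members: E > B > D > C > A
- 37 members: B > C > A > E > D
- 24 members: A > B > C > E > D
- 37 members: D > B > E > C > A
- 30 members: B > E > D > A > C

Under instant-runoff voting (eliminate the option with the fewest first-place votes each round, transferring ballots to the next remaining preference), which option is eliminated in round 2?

C

Round 1: E 11, D 70, A 51, B 67, C 37. Eliminate E.
Round 2: D 70, A 51, B 78, C 37. Eliminate C.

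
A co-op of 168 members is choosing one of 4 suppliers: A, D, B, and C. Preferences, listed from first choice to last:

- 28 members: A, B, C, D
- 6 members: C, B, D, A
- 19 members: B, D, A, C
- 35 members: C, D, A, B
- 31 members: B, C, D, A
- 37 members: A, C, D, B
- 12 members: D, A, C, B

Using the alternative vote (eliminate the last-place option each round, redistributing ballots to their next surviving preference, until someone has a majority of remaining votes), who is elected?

A

Round 1: A 65, D 12, B 50, C 41. Eliminate D.
Round 2: A 77, B 50, C 41. Eliminate C.
Round 3: A 112, B 56. A has a majority.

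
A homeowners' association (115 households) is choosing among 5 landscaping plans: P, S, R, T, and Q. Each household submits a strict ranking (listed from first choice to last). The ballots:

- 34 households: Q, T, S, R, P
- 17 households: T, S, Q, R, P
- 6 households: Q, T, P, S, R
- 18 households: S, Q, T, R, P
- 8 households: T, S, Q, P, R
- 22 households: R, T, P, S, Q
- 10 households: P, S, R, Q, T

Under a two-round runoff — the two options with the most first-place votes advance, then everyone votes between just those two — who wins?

Q

Round 1 first-place votes: P 10, S 18, R 22, T 25, Q 40.
Q and T advance.
Runoff: Q is preferred to T by 68 voters; T by 47.
Q wins the runoff.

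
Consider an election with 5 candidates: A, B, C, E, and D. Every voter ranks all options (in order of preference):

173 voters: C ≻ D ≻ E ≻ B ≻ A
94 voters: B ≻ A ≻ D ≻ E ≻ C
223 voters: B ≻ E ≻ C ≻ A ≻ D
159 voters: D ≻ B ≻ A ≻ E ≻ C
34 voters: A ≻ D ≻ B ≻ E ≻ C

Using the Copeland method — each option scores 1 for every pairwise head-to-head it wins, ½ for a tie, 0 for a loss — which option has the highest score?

A: beats D; loses to B, C, and E → score 1.
B: beats A, C, and E; loses to D → score 3.
C: beats A and D; loses to B and E → score 2.
E: beats A and C; loses to B and D → score 2.
D: beats B and E; loses to A and C → score 2.
B has the best pairwise record.

B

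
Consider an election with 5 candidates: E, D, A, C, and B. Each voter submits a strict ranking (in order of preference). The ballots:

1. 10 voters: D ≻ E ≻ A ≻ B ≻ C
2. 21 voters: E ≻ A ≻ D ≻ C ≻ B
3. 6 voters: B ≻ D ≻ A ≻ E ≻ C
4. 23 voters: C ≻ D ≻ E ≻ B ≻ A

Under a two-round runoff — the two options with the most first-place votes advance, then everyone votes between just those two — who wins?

Round 1 first-place votes: E 21, D 10, A 0, C 23, B 6.
C and E advance.
Runoff: C is preferred to E by 23 voters; E by 37.
E wins the runoff.

E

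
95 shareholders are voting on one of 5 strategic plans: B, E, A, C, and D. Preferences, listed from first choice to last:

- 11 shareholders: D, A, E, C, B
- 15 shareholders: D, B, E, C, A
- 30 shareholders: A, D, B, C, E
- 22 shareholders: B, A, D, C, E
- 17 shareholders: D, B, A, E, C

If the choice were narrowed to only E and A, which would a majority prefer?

A

Voters preferring E to A: 15; preferring A to E: 80.
A wins the head-to-head.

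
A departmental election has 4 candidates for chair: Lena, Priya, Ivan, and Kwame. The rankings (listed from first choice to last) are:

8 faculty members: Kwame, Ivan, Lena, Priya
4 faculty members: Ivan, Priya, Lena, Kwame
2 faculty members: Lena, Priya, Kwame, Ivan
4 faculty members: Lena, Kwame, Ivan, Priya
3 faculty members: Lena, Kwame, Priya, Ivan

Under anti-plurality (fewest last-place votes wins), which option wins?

Last-place votes: Lena 0, Priya 12, Ivan 5, Kwame 4.
Lena is ranked last by the fewest voters, so Lena wins.

Lena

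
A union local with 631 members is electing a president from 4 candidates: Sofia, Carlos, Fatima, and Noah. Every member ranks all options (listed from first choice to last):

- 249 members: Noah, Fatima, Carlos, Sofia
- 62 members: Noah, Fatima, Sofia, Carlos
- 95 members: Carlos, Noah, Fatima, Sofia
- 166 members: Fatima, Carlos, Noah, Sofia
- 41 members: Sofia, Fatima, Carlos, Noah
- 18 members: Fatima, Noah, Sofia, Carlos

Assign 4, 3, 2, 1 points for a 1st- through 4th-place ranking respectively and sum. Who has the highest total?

Fatima

Sofia: 249·1 + 62·2 + 95·1 + 166·1 + 41·4 + 18·2 = 834
Carlos: 249·2 + 62·1 + 95·4 + 166·3 + 41·2 + 18·1 = 1538
Fatima: 249·3 + 62·3 + 95·2 + 166·4 + 41·3 + 18·4 = 1982
Noah: 249·4 + 62·4 + 95·3 + 166·2 + 41·1 + 18·3 = 1956
Fatima has the highest Borda score (1982).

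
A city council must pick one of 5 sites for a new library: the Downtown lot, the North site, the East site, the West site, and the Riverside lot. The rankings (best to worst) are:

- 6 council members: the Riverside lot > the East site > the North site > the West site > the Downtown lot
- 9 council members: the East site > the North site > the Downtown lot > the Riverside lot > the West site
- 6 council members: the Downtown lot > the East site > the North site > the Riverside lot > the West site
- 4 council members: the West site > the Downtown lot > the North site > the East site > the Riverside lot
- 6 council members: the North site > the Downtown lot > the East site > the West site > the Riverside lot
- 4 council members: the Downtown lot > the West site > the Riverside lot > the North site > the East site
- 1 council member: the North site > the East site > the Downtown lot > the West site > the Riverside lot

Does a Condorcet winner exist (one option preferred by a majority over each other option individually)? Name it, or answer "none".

Checking pairwise contests:
the North site beats the Downtown lot 22–14.
the East site beats the North site 21–15.
the Downtown lot beats the East site 20–16.
the Downtown lot beats the West site 26–10.
the Downtown lot beats the Riverside lot 30–6.
Every option loses at least one head-to-head, so there is no Condorcet winner.

none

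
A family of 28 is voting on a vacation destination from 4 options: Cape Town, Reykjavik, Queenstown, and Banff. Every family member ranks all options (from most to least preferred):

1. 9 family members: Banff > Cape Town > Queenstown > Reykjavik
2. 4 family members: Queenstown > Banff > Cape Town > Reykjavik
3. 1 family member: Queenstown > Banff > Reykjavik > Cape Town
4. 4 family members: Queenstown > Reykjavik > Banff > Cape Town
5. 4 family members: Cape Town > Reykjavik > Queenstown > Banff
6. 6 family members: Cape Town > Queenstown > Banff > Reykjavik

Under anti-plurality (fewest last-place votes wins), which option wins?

Queenstown

Last-place votes: Cape Town 5, Reykjavik 19, Queenstown 0, Banff 4.
Queenstown is ranked last by the fewest voters, so Queenstown wins.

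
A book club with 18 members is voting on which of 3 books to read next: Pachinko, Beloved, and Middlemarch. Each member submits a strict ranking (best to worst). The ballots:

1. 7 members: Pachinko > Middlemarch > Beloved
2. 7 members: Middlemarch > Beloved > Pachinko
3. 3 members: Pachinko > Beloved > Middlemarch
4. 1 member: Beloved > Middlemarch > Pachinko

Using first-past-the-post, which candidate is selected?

First-place votes: Pachinko 10, Beloved 1, Middlemarch 7.
Pachinko has the most first-place votes.

Pachinko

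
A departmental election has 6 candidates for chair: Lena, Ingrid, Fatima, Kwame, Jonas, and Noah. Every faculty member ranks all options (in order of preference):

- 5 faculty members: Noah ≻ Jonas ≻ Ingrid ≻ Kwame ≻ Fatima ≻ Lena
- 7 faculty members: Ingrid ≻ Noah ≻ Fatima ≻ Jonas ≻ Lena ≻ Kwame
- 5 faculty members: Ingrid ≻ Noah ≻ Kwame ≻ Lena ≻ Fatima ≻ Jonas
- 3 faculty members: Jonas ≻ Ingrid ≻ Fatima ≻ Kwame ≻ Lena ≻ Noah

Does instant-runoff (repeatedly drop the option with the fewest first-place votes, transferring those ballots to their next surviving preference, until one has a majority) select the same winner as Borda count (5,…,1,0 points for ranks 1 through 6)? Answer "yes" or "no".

yes

Instant-runoff — R1 Lena 0, Ingrid 12, Fatima 0, Kwame 0, Jonas 3, Noah 5 (Ingrid winner). Winner: Ingrid.
Borda — scores: Lena 20, Ingrid 87, Fatima 40, Kwame 31, Jonas 49, Noah 73. Winner: Ingrid.
The two methods agree.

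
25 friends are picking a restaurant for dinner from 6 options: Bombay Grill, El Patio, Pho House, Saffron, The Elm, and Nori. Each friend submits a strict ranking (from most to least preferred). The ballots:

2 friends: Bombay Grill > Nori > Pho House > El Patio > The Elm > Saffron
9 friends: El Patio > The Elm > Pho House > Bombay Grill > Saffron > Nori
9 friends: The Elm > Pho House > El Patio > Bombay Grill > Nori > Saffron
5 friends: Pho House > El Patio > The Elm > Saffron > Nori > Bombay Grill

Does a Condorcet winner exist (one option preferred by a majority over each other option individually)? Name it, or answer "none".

none

Checking pairwise contests:
El Patio beats Bombay Grill 23–2.
Pho House beats El Patio 16–9.
The Elm beats Pho House 18–7.
Bombay Grill beats Saffron 20–5.
El Patio beats The Elm 16–9.
Bombay Grill beats Nori 20–5.
Every option loses at least one head-to-head, so there is no Condorcet winner.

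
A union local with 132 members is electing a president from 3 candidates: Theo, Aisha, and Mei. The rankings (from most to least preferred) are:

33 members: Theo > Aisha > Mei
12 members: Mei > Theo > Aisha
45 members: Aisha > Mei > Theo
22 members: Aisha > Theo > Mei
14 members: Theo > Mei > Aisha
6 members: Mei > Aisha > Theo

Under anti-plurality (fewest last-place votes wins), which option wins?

Last-place votes: Theo 51, Aisha 26, Mei 55.
Aisha is ranked last by the fewest voters, so Aisha wins.

Aisha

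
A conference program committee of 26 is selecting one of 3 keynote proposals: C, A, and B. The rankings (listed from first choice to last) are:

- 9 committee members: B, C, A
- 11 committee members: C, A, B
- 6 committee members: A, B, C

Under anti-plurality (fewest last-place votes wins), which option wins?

Last-place votes: C 6, A 9, B 11.
C is ranked last by the fewest voters, so C wins.

C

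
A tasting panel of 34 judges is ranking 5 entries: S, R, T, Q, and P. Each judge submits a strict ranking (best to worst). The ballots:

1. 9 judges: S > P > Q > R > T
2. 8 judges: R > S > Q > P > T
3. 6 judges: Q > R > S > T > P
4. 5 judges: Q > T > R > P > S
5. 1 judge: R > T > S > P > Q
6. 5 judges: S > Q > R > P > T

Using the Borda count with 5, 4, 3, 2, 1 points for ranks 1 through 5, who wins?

S: 9·5 + 8·4 + 6·3 + 5·1 + 1·3 + 5·5 = 128
R: 9·2 + 8·5 + 6·4 + 5·3 + 1·5 + 5·3 = 117
T: 9·1 + 8·1 + 6·2 + 5·4 + 1·4 + 5·1 = 58
Q: 9·3 + 8·3 + 6·5 + 5·5 + 1·1 + 5·4 = 127
P: 9·4 + 8·2 + 6·1 + 5·2 + 1·2 + 5·2 = 80
S has the highest Borda score (128).

S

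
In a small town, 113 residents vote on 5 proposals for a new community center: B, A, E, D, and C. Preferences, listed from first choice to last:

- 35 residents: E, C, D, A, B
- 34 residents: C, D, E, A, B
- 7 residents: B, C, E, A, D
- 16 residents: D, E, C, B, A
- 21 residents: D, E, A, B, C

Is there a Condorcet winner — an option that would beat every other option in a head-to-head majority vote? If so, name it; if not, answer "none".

Checking pairwise contests:
A beats B 90–23.
E beats A 113–0.
D beats E 71–42.
C beats D 76–37.
E beats C 72–41.
Every option loses at least one head-to-head, so there is no Condorcet winner.

none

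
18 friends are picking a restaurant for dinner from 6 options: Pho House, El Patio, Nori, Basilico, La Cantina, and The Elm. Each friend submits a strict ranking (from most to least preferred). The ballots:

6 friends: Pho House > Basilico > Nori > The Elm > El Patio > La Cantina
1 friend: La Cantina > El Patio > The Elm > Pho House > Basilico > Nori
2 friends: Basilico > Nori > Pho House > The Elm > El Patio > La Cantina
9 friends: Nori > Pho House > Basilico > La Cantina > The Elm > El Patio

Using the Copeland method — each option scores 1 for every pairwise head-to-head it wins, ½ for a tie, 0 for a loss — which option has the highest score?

Nori

Pho House: beats El Patio, Basilico, La Cantina, and The Elm; loses to Nori → score 4.
El Patio: loses to Pho House, Nori, Basilico, La Cantina, and The Elm → score 0.
Nori: beats Pho House, El Patio, La Cantina, and The Elm; ties Basilico → score 4.5.
Basilico: beats El Patio, La Cantina, and The Elm; ties Nori; loses to Pho House → score 3.5.
La Cantina: beats El Patio and The Elm; loses to Pho House, Nori, and Basilico → score 2.
The Elm: beats El Patio; loses to Pho House, Nori, Basilico, and La Cantina → score 1.
Nori has the best pairwise record.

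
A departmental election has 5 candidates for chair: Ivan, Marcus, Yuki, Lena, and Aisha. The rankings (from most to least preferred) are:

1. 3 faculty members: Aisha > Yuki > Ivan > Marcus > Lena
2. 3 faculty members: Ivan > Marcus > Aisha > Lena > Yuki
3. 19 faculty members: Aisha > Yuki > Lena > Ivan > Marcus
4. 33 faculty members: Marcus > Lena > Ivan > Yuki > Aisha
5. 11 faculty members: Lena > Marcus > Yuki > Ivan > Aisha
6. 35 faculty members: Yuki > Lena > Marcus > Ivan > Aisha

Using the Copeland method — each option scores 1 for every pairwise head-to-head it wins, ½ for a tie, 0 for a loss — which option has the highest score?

Ivan: beats Aisha; loses to Marcus, Yuki, and Lena → score 1.
Marcus: beats Ivan and Aisha; loses to Yuki and Lena → score 2.
Yuki: beats Ivan, Marcus, Lena, and Aisha → score 4.
Lena: beats Ivan, Marcus, and Aisha; loses to Yuki → score 3.
Aisha: loses to Ivan, Marcus, Yuki, and Lena → score 0.
Yuki has the best pairwise record.

Yuki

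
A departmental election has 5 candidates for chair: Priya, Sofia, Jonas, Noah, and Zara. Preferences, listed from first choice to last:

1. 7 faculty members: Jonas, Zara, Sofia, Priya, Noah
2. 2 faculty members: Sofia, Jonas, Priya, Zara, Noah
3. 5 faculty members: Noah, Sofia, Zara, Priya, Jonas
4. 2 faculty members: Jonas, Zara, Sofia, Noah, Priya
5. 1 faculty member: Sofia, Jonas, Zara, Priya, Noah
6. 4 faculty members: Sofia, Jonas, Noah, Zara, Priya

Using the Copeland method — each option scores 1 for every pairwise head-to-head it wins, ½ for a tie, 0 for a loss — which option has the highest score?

Priya: loses to Sofia, Jonas, Noah, and Zara → score 0.
Sofia: beats Priya, Jonas, Noah, and Zara → score 4.
Jonas: beats Priya, Noah, and Zara; loses to Sofia → score 3.
Noah: beats Priya; loses to Sofia, Jonas, and Zara → score 1.
Zara: beats Priya and Noah; loses to Sofia and Jonas → score 2.
Sofia has the best pairwise record.

Sofia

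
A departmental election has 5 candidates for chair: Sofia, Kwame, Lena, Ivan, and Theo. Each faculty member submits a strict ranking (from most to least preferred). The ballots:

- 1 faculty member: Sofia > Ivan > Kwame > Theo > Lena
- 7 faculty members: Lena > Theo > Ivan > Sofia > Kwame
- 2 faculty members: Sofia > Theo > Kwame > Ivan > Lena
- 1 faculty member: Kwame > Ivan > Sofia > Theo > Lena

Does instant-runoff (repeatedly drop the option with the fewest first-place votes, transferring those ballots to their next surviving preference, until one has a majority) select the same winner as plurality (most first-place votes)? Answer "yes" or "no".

Instant-runoff — R1 Sofia 3, Kwame 1, Lena 7, Ivan 0, Theo 0 (Lena winner). Winner: Lena.
Plurality — first-place votes: Sofia 3, Kwame 1, Lena 7, Ivan 0, Theo 0. Winner: Lena.
The two methods agree.

yes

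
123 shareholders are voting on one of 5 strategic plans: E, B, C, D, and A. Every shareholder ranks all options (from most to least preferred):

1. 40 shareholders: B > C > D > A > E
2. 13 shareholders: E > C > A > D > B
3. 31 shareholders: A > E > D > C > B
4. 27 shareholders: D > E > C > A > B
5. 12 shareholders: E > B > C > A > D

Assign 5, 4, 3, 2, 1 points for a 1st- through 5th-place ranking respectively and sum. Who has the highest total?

E

E: 40·1 + 13·5 + 31·4 + 27·4 + 12·5 = 397
B: 40·5 + 13·1 + 31·1 + 27·1 + 12·4 = 319
C: 40·4 + 13·4 + 31·2 + 27·3 + 12·3 = 391
D: 40·3 + 13·2 + 31·3 + 27·5 + 12·1 = 386
A: 40·2 + 13·3 + 31·5 + 27·2 + 12·2 = 352
E has the highest Borda score (397).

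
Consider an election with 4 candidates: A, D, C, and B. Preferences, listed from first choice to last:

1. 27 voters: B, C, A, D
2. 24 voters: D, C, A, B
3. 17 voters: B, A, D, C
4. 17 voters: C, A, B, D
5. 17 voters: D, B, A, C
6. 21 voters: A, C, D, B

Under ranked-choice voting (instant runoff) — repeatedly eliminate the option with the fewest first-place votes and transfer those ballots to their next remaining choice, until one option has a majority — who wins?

Round 1: A 21, D 41, C 17, B 44. Eliminate C.
Round 2: A 38, D 41, B 44. Eliminate A.
Round 3: D 62, B 61. D has a majority.

D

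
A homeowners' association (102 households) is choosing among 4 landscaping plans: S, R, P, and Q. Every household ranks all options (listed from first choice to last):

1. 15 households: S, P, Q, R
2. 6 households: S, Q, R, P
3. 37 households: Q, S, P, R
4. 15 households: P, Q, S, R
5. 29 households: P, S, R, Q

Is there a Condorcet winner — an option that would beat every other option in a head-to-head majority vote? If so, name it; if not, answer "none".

none

Checking pairwise contests:
Q beats S 52–50.
S beats R 102–0.
S beats P 58–44.
P beats Q 59–43.
Every option loses at least one head-to-head, so there is no Condorcet winner.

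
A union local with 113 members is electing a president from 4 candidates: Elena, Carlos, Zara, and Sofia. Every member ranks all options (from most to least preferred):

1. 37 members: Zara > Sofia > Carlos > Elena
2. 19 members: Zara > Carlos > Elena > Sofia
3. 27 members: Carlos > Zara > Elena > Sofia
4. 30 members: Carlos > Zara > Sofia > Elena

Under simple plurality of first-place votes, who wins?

First-place votes: Elena 0, Carlos 57, Zara 56, Sofia 0.
Carlos has the most first-place votes.

Carlos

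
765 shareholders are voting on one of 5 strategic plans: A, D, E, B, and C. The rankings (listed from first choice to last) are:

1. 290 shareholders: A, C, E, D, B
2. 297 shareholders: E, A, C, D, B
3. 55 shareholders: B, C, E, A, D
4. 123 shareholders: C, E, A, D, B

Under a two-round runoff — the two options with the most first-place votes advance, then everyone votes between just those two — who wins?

E

Round 1 first-place votes: A 290, D 0, E 297, B 55, C 123.
E and A advance.
Runoff: E is preferred to A by 475 voters; A by 290.
E wins the runoff.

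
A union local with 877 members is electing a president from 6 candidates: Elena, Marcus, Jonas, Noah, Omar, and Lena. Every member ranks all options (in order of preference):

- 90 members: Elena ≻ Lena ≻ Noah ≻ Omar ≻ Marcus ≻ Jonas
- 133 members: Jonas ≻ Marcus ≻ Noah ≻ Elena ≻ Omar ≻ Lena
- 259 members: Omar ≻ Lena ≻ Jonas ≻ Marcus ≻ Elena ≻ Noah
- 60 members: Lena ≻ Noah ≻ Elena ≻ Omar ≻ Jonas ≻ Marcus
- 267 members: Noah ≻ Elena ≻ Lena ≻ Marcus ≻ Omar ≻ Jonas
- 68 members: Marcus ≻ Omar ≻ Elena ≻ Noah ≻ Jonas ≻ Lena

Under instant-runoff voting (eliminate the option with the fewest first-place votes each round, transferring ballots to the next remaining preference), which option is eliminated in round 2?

Marcus

Round 1: Elena 90, Marcus 68, Jonas 133, Noah 267, Omar 259, Lena 60. Eliminate Lena.
Round 2: Elena 90, Marcus 68, Jonas 133, Noah 327, Omar 259. Eliminate Marcus.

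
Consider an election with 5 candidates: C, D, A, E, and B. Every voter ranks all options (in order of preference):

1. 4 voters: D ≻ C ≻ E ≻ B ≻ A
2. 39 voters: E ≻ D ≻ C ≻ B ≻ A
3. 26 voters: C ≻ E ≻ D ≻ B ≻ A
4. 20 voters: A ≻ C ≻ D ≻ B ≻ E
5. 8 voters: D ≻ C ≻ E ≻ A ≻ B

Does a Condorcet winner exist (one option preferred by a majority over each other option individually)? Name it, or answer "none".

none

Checking pairwise contests:
D beats C 51–46.
E beats D 65–32.
C beats A 77–20.
C beats E 58–39.
C beats B 97–0.
Every option loses at least one head-to-head, so there is no Condorcet winner.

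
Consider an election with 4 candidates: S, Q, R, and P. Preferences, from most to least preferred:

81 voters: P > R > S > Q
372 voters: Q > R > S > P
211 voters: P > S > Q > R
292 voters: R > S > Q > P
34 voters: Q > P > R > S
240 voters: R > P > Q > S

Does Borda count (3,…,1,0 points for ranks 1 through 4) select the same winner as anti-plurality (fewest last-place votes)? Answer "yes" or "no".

Borda — scores: S 1459, Q 1961, R 2536, P 1424. Winner: R.
Anti-plurality — last-place votes: S 274, Q 81, R 211, P 664. Winner: Q.
The two methods disagree.

no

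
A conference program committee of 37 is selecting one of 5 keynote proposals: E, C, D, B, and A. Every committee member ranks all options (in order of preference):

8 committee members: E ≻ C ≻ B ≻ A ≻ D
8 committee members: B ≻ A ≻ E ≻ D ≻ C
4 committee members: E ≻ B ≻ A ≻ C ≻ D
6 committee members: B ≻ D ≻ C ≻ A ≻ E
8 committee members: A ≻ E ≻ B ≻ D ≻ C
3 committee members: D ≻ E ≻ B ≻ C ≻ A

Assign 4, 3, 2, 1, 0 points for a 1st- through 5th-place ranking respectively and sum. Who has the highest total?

B

E: 8·4 + 8·2 + 4·4 + 6·0 + 8·3 + 3·3 = 97
C: 8·3 + 8·0 + 4·1 + 6·2 + 8·0 + 3·1 = 43
D: 8·0 + 8·1 + 4·0 + 6·3 + 8·1 + 3·4 = 46
B: 8·2 + 8·4 + 4·3 + 6·4 + 8·2 + 3·2 = 106
A: 8·1 + 8·3 + 4·2 + 6·1 + 8·4 + 3·0 = 78
B has the highest Borda score (106).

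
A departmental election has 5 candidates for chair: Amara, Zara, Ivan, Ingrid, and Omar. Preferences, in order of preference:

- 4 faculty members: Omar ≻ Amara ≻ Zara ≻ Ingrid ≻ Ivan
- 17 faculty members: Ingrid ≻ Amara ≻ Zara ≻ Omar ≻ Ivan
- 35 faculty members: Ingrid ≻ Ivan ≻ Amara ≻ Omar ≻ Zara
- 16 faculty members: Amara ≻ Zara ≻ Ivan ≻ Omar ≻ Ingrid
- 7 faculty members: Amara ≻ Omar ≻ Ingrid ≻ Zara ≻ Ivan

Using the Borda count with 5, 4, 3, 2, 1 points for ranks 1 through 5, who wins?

Amara: 4·4 + 17·4 + 35·3 + 16·5 + 7·5 = 304
Zara: 4·3 + 17·3 + 35·1 + 16·4 + 7·2 = 176
Ivan: 4·1 + 17·1 + 35·4 + 16·3 + 7·1 = 216
Ingrid: 4·2 + 17·5 + 35·5 + 16·1 + 7·3 = 305
Omar: 4·5 + 17·2 + 35·2 + 16·2 + 7·4 = 184
Ingrid has the highest Borda score (305).

Ingrid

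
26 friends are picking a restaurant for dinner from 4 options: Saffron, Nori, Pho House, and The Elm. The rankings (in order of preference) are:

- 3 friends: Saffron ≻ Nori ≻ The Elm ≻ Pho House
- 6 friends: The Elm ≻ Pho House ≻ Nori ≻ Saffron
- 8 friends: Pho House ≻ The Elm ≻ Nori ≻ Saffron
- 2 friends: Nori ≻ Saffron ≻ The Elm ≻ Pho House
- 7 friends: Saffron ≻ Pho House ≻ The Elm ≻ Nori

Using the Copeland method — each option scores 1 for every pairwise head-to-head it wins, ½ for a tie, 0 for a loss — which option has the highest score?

Saffron: loses to Nori, Pho House, and The Elm → score 0.
Nori: beats Saffron; loses to Pho House and The Elm → score 1.
Pho House: beats Saffron, Nori, and The Elm → score 3.
The Elm: beats Saffron and Nori; loses to Pho House → score 2.
Pho House has the best pairwise record.

Pho House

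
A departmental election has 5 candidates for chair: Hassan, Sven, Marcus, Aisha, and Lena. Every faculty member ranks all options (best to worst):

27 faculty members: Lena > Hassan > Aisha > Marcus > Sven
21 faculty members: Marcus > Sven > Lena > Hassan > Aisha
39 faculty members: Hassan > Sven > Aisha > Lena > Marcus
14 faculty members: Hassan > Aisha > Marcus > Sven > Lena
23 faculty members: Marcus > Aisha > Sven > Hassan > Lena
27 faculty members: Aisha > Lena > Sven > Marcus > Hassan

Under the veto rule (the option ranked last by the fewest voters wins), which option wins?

Aisha

Last-place votes: Hassan 27, Sven 27, Marcus 39, Aisha 21, Lena 37.
Aisha is ranked last by the fewest voters, so Aisha wins.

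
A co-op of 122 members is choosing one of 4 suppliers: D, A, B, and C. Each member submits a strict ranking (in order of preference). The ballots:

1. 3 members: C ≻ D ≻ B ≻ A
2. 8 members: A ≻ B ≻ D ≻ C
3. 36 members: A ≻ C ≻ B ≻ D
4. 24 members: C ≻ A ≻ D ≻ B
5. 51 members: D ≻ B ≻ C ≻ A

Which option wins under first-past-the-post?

D

First-place votes: D 51, A 44, B 0, C 27.
D has the most first-place votes.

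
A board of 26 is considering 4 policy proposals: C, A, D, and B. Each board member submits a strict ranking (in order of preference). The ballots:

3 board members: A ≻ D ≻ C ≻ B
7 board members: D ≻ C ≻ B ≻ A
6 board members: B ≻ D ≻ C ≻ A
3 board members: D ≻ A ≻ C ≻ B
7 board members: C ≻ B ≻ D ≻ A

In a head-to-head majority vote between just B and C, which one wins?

Voters preferring B to C: 6; preferring C to B: 20.
C wins the head-to-head.

C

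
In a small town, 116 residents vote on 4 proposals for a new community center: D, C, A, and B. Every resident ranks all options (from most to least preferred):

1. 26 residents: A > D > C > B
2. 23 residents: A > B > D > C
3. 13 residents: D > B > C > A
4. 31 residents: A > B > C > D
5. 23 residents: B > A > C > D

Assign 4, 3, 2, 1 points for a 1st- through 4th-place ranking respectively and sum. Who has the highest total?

A

D: 26·3 + 23·2 + 13·4 + 31·1 + 23·1 = 230
C: 26·2 + 23·1 + 13·2 + 31·2 + 23·2 = 209
A: 26·4 + 23·4 + 13·1 + 31·4 + 23·3 = 402
B: 26·1 + 23·3 + 13·3 + 31·3 + 23·4 = 319
A has the highest Borda score (402).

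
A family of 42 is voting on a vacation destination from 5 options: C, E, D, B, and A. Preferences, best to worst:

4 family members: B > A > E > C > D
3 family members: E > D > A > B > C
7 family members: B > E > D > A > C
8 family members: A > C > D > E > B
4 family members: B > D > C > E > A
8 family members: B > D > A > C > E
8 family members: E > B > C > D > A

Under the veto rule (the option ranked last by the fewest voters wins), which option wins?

Last-place votes: C 10, E 8, D 4, B 8, A 12.
D is ranked last by the fewest voters, so D wins.

D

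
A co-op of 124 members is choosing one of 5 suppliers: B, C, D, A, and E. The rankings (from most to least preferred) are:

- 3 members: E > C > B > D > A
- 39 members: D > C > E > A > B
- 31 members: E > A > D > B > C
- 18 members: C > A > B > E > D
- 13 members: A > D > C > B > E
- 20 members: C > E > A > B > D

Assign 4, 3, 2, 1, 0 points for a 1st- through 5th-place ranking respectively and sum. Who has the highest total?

B: 3·2 + 39·0 + 31·1 + 18·2 + 13·1 + 20·1 = 106
C: 3·3 + 39·3 + 31·0 + 18·4 + 13·2 + 20·4 = 304
D: 3·1 + 39·4 + 31·2 + 18·0 + 13·3 + 20·0 = 260
A: 3·0 + 39·1 + 31·3 + 18·3 + 13·4 + 20·2 = 278
E: 3·4 + 39·2 + 31·4 + 18·1 + 13·0 + 20·3 = 292
C has the highest Borda score (304).

C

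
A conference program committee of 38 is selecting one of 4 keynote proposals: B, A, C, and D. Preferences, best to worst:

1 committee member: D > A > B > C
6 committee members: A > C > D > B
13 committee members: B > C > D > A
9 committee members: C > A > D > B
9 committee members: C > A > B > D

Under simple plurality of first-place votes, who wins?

First-place votes: B 13, A 6, C 18, D 1.
C has the most first-place votes.

C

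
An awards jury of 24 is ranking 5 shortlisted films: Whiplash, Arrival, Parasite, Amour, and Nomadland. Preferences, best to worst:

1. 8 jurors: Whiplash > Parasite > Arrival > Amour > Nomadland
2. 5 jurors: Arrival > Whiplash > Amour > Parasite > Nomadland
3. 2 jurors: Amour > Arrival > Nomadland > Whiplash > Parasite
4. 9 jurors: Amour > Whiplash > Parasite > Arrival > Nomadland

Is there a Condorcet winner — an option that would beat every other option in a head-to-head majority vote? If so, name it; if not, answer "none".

Whiplash

Whiplash vs Arrival: 17–7 for Whiplash.
Whiplash vs Parasite: 24–0 for Whiplash.
Whiplash vs Amour: 13–11 for Whiplash.
Whiplash vs Nomadland: 22–2 for Whiplash.
Whiplash beats every other option head-to-head.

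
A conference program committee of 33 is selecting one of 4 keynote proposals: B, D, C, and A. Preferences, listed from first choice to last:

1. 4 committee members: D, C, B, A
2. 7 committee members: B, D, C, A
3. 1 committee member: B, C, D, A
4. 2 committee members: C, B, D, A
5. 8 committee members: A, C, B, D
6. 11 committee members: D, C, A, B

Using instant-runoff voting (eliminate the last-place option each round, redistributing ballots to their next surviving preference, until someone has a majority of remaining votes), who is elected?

Round 1: B 8, D 15, C 2, A 8. Eliminate C.
Round 2: B 10, D 15, A 8. Eliminate A.
Round 3: B 18, D 15. B has a majority.

B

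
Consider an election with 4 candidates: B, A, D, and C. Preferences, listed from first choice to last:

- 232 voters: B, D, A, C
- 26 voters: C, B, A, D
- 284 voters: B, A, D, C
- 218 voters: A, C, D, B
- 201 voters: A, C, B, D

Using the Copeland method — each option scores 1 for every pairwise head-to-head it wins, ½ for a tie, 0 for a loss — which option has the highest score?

B: beats A, D, and C → score 3.
A: beats D and C; loses to B → score 2.
D: beats C; loses to B and A → score 1.
C: loses to B, A, and D → score 0.
B has the best pairwise record.

B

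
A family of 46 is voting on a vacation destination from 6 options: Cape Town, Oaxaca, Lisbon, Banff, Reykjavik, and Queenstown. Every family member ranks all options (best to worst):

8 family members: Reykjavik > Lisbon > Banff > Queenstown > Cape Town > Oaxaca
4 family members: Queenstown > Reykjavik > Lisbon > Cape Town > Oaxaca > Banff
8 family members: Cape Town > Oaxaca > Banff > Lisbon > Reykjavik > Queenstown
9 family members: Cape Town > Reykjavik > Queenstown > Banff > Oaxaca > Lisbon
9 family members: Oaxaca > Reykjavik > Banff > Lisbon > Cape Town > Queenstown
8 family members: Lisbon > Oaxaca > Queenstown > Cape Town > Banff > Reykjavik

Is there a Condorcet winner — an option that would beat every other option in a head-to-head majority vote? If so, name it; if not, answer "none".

Checking pairwise contests:
Lisbon beats Cape Town 29–17.
Cape Town beats Oaxaca 29–17.
Oaxaca beats Lisbon 26–20.
Cape Town beats Banff 29–17.
Cape Town beats Reykjavik 25–21.
Cape Town beats Queenstown 26–20.
Every option loses at least one head-to-head, so there is no Condorcet winner.

none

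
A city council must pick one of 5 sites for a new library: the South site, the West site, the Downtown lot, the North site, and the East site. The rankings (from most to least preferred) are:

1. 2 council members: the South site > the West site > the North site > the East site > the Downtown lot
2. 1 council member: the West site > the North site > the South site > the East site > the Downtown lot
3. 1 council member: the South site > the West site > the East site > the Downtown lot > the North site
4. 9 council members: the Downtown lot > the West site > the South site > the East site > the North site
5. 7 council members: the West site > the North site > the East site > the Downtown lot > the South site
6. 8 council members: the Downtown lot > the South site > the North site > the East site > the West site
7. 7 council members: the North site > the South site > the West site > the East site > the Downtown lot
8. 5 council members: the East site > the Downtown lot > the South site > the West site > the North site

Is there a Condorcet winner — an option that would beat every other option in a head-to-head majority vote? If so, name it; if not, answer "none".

Checking pairwise contests:
the Downtown lot beats the South site 29–11.
the South site beats the West site 23–17.
the East site beats the Downtown lot 23–17.
the South site beats the North site 25–15.
the South site beats the East site 28–12.
Every option loses at least one head-to-head, so there is no Condorcet winner.

none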